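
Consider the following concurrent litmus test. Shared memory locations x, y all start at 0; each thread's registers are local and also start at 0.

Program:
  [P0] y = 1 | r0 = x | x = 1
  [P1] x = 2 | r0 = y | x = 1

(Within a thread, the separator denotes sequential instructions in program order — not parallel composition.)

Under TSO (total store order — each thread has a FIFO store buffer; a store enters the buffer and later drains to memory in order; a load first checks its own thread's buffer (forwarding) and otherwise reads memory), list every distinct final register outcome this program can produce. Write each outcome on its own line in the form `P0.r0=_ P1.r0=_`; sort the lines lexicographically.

P0.r0=0 P1.r0=0
P0.r0=0 P1.r0=1
P0.r0=1 P1.r0=0
P0.r0=1 P1.r0=1
P0.r0=2 P1.r0=0
P0.r0=2 P1.r0=1

outcome vector order: (P0.r0,P1.r0)
|TSO outcomes| = 6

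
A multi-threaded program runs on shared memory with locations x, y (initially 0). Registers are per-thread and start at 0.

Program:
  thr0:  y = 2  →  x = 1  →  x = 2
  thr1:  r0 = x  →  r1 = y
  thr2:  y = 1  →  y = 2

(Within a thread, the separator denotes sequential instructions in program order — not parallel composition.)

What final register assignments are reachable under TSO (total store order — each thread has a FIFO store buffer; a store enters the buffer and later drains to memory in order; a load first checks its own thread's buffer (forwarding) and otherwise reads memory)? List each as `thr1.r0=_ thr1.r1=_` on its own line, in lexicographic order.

thr1.r0=0 thr1.r1=0
thr1.r0=0 thr1.r1=1
thr1.r0=0 thr1.r1=2
thr1.r0=1 thr1.r1=1
thr1.r0=1 thr1.r1=2
thr1.r0=2 thr1.r1=1
thr1.r0=2 thr1.r1=2

outcome vector order: (thr1.r0,thr1.r1)
|TSO outcomes| = 7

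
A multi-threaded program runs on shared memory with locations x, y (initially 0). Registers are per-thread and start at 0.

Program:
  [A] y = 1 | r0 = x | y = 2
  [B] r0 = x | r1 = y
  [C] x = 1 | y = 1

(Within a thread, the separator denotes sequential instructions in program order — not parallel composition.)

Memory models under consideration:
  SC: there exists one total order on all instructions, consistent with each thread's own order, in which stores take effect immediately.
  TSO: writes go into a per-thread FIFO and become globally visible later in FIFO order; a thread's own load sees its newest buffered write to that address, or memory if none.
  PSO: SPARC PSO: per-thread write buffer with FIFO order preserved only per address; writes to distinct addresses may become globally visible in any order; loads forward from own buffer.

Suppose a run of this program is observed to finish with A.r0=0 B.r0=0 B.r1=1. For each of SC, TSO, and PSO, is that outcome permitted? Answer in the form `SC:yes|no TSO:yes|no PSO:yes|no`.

outcome vector order: (A.r0,B.r0,B.r1)
SC: 11 outcomes — {0/0/0 0/0/1 0/0/2 0/1/1 0/1/2 1/0/0 1/0/1 1/0/2 1/1/0 1/1/1 1/1/2}
TSO: 12 outcomes — {0/0/0 0/0/1 0/0/2 0/1/0 0/1/1 0/1/2 1/0/0 1/0/1 1/0/2 1/1/0 1/1/1 1/1/2}
PSO: 12 outcomes — {0/0/0 0/0/1 0/0/2 0/1/0 0/1/1 0/1/2 1/0/0 1/0/1 1/0/2 1/1/0 1/1/1 1/1/2}
target 0/0/1 ∈ {SC,TSO,PSO}

SC:yes TSO:yes PSO:yes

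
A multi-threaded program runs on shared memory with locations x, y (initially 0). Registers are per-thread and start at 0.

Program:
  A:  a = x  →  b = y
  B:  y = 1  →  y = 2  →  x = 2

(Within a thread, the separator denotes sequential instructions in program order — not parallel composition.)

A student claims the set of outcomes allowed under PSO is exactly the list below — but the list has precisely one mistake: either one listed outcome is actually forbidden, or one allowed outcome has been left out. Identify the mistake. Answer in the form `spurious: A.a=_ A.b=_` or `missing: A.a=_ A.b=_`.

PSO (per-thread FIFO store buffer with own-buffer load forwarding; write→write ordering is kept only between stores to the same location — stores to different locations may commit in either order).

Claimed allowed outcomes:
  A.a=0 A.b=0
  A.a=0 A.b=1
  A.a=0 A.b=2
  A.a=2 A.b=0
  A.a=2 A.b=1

outcome vector order: (A.a,A.b)
PSO (6): 0/0; 0/1; 0/2; 2/0; 2/1; 2/2
PSO∖claimed = {2/2}

missing: A.a=2 A.b=2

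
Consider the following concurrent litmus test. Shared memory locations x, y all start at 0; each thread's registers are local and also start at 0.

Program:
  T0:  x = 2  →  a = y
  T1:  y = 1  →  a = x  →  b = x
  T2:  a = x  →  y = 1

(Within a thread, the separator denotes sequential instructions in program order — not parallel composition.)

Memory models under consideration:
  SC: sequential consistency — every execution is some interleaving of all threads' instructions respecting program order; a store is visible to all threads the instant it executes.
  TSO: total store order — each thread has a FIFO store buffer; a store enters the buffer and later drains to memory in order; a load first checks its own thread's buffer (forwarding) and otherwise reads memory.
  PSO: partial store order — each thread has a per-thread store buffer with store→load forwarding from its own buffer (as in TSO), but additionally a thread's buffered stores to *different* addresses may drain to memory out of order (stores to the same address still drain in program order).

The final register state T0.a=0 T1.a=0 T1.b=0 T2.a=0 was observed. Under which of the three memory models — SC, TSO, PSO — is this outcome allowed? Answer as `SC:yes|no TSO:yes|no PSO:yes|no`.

outcome vector order: (T0.a,T1.a,T1.b,T2.a)
SC: 8 outcomes — {0/2/2/0, 0/2/2/2, 1/0/0/0, 1/0/0/2, 1/0/2/0, 1/0/2/2, 1/2/2/0, 1/2/2/2}
TSO: 12 outcomes — {0/0/0/0, 0/0/0/2, 0/0/2/0, 0/0/2/2, 0/2/2/0, 0/2/2/2, 1/0/0/0, 1/0/0/2, 1/0/2/0, 1/0/2/2, 1/2/2/0, 1/2/2/2}
PSO: 12 outcomes — {0/0/0/0, 0/0/0/2, 0/0/2/0, 0/0/2/2, 0/2/2/0, 0/2/2/2, 1/0/0/0, 1/0/0/2, 1/0/2/0, 1/0/2/2, 1/2/2/0, 1/2/2/2}
target 0/0/0/0 ∈ {TSO,PSO}

SC:no TSO:yes PSO:yes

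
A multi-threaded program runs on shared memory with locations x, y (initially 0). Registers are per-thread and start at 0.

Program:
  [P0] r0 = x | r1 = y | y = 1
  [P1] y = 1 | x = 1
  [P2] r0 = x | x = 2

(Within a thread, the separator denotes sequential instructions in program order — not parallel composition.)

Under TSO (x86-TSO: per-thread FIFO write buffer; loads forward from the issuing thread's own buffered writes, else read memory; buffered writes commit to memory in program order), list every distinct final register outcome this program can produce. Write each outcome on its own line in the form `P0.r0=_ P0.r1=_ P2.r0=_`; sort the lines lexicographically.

outcome vector order: (P0.r0,P0.r1,P2.r0)
|TSO outcomes| = 9

P0.r0=0 P0.r1=0 P2.r0=0
P0.r0=0 P0.r1=0 P2.r0=1
P0.r0=0 P0.r1=1 P2.r0=0
P0.r0=0 P0.r1=1 P2.r0=1
P0.r0=1 P0.r1=1 P2.r0=0
P0.r0=1 P0.r1=1 P2.r0=1
P0.r0=2 P0.r1=0 P2.r0=0
P0.r0=2 P0.r1=1 P2.r0=0
P0.r0=2 P0.r1=1 P2.r0=1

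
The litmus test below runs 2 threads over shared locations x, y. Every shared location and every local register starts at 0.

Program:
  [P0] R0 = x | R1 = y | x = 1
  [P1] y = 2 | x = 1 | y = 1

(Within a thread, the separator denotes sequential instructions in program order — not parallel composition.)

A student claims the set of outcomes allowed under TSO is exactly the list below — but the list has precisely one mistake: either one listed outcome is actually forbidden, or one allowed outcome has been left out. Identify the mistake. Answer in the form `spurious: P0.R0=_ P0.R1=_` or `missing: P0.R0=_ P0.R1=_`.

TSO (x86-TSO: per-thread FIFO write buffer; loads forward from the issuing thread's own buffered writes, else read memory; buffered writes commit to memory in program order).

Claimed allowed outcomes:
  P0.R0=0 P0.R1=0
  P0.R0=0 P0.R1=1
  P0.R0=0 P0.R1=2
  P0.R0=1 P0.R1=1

outcome vector order: (P0.R0,P0.R1)
TSO: 5 outcomes — {0/0, 0/1, 0/2, 1/1, 1/2}
TSO∖claimed = {1/2}

missing: P0.R0=1 P0.R1=2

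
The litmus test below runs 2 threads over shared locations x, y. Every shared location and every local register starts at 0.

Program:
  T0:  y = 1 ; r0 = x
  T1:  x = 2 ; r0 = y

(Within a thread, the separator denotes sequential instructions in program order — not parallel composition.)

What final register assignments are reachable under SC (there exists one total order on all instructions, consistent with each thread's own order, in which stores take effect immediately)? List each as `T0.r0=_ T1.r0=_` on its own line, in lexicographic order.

outcome vector order: (T0.r0,T1.r0)
|SC outcomes| = 3

T0.r0=0 T1.r0=1
T0.r0=2 T1.r0=0
T0.r0=2 T1.r0=1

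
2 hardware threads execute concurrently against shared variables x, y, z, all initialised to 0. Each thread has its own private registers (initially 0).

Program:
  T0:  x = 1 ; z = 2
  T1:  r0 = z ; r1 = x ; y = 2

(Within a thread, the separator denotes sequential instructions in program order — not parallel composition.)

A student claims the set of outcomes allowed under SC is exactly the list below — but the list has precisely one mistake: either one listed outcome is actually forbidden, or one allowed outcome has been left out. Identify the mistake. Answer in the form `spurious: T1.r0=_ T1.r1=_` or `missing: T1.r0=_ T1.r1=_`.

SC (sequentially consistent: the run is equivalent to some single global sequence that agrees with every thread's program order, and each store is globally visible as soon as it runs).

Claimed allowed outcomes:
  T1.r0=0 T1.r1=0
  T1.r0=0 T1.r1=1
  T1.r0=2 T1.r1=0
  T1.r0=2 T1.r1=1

spurious: T1.r0=2 T1.r1=0

outcome vector order: (T1.r0,T1.r1)
[SC] allowed = {0/0; 0/1; 2/1}
claimed∖SC = {2/0}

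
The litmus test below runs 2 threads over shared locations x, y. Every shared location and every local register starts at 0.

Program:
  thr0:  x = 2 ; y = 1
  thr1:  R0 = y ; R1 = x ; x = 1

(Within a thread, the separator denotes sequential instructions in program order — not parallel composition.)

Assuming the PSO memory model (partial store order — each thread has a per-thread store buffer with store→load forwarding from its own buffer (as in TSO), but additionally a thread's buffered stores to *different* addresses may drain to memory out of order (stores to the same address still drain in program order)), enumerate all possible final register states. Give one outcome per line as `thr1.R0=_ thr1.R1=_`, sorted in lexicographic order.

thr1.R0=0 thr1.R1=0
thr1.R0=0 thr1.R1=2
thr1.R0=1 thr1.R1=0
thr1.R0=1 thr1.R1=2

outcome vector order: (thr1.R0,thr1.R1)
|PSO outcomes| = 4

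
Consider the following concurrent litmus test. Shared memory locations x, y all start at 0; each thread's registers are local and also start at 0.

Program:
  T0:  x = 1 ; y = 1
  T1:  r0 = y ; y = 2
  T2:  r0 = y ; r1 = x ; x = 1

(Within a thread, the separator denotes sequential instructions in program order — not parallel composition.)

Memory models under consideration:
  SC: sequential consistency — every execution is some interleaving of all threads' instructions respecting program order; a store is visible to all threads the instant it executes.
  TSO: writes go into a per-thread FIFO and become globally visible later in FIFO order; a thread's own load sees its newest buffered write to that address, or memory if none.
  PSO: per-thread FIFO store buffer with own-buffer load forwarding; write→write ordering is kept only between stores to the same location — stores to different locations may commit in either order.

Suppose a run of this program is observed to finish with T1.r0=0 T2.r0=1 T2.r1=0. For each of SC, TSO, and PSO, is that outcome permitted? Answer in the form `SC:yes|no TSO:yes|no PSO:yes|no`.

SC:no TSO:no PSO:yes

outcome vector order: (T1.r0,T2.r0,T2.r1)
[SC] allowed = {000, 001, 011, 020, 021, 100, 101, 111, 121}
[TSO] allowed = {000, 001, 011, 020, 021, 100, 101, 111, 121}
[PSO] allowed = {000, 001, 010, 011, 020, 021, 100, 101, 110, 111, 120, 121}
target 010 ∈ {PSO}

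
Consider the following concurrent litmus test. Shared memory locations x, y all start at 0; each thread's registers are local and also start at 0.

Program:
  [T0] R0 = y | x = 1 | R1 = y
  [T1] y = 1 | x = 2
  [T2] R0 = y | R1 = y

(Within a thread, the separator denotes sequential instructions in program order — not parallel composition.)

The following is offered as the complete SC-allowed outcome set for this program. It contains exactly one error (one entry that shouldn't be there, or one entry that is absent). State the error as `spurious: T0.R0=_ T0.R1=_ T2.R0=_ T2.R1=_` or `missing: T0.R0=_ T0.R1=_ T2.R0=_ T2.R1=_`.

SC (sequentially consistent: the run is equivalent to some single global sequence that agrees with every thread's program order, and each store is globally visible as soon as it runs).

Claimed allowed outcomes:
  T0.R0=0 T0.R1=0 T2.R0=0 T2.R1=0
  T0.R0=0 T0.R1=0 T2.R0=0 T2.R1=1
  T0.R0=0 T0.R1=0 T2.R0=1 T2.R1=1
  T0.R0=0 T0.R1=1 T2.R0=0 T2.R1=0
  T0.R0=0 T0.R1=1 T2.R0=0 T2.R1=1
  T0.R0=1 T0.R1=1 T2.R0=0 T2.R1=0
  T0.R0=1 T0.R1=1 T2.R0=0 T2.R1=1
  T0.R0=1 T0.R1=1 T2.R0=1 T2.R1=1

outcome vector order: (T0.R0,T0.R1,T2.R0,T2.R1)
[SC] allowed = {0/0/0/0 0/0/0/1 0/0/1/1 0/1/0/0 0/1/0/1 0/1/1/1 1/1/0/0 1/1/0/1 1/1/1/1}
SC∖claimed = {0/1/1/1}

missing: T0.R0=0 T0.R1=1 T2.R0=1 T2.R1=1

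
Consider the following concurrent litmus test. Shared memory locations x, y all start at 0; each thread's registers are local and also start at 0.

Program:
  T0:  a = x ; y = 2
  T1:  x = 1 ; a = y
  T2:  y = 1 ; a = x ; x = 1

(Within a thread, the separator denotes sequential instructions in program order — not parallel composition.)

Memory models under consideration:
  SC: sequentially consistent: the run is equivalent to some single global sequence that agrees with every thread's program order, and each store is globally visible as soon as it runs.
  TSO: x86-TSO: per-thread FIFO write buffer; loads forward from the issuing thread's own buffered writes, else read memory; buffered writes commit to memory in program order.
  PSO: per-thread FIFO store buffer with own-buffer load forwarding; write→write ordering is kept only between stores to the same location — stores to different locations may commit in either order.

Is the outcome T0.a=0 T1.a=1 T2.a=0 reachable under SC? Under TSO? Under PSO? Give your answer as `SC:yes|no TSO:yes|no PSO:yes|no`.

outcome vector order: (T0.a,T1.a,T2.a)
SC: 10 outcomes — {001, 010, 011, 020, 021, 101, 110, 111, 120, 121}
TSO: 12 outcomes — {000, 001, 010, 011, 020, 021, 100, 101, 110, 111, 120, 121}
PSO: 12 outcomes — {000, 001, 010, 011, 020, 021, 100, 101, 110, 111, 120, 121}
target 010 ∈ {SC,TSO,PSO}

SC:yes TSO:yes PSO:yes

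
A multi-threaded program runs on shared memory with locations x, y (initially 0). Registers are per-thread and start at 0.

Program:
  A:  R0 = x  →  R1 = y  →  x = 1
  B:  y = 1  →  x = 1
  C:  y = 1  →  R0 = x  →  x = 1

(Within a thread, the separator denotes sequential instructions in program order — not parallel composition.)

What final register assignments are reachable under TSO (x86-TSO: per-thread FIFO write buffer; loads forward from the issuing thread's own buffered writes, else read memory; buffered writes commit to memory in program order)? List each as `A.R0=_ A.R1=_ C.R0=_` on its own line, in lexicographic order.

outcome vector order: (A.R0,A.R1,C.R0)
|TSO outcomes| = 6

A.R0=0 A.R1=0 C.R0=0
A.R0=0 A.R1=0 C.R0=1
A.R0=0 A.R1=1 C.R0=0
A.R0=0 A.R1=1 C.R0=1
A.R0=1 A.R1=1 C.R0=0
A.R0=1 A.R1=1 C.R0=1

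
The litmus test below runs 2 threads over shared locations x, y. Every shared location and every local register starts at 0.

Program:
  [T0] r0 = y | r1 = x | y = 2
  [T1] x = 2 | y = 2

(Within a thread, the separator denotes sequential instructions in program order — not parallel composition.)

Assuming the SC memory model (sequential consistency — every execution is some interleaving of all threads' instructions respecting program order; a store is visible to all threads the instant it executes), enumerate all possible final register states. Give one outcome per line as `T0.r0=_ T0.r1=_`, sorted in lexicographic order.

outcome vector order: (T0.r0,T0.r1)
|SC outcomes| = 3

T0.r0=0 T0.r1=0
T0.r0=0 T0.r1=2
T0.r0=2 T0.r1=2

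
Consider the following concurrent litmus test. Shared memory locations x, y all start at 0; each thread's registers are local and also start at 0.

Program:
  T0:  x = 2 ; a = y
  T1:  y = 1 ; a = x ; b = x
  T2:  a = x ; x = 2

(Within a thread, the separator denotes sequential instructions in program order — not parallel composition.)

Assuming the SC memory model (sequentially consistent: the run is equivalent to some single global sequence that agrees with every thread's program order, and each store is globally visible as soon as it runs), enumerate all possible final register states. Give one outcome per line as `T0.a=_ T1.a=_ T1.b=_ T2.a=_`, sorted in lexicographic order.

outcome vector order: (T0.a,T1.a,T1.b,T2.a)
|SC outcomes| = 8

T0.a=0 T1.a=2 T1.b=2 T2.a=0
T0.a=0 T1.a=2 T1.b=2 T2.a=2
T0.a=1 T1.a=0 T1.b=0 T2.a=0
T0.a=1 T1.a=0 T1.b=0 T2.a=2
T0.a=1 T1.a=0 T1.b=2 T2.a=0
T0.a=1 T1.a=0 T1.b=2 T2.a=2
T0.a=1 T1.a=2 T1.b=2 T2.a=0
T0.a=1 T1.a=2 T1.b=2 T2.a=2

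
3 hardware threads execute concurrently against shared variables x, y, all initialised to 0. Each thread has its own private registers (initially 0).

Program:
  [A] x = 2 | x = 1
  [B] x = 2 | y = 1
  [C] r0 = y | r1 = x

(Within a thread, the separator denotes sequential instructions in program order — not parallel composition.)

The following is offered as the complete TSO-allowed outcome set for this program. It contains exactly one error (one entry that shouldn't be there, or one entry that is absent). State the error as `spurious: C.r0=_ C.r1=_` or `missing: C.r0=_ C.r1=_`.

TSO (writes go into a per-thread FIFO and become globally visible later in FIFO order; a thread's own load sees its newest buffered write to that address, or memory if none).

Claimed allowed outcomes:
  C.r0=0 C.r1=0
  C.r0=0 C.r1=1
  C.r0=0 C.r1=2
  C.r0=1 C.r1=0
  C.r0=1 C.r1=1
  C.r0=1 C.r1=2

outcome vector order: (C.r0,C.r1)
TSO (5): 0/0 0/1 0/2 1/1 1/2
claimed∖TSO = {1/0}

spurious: C.r0=1 C.r1=0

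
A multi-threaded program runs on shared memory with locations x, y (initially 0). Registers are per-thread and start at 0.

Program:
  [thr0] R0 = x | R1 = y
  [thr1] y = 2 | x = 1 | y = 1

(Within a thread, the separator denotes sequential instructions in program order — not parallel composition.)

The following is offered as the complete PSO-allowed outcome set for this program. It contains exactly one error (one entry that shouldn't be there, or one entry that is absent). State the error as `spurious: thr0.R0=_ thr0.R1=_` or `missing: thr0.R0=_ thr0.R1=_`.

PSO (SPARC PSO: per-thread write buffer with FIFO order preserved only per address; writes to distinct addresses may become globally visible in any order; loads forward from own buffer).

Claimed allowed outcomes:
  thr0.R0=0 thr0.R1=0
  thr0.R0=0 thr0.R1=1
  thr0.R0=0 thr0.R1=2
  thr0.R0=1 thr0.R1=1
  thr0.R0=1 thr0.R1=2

missing: thr0.R0=1 thr0.R1=0

outcome vector order: (thr0.R0,thr0.R1)
PSO (6): 00, 01, 02, 10, 11, 12
PSO∖claimed = {10}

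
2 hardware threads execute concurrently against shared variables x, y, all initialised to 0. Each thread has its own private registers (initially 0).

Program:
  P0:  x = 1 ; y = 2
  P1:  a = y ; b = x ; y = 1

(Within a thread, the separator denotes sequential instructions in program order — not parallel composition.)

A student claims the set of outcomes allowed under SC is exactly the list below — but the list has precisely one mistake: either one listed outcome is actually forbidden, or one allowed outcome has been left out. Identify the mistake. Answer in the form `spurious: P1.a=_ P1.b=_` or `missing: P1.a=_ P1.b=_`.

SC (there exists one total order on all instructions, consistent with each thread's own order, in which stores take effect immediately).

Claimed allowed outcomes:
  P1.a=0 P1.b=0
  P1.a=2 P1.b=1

missing: P1.a=0 P1.b=1

outcome vector order: (P1.a,P1.b)
under SC → 0/0, 0/1, 2/1
SC∖claimed = {0/1}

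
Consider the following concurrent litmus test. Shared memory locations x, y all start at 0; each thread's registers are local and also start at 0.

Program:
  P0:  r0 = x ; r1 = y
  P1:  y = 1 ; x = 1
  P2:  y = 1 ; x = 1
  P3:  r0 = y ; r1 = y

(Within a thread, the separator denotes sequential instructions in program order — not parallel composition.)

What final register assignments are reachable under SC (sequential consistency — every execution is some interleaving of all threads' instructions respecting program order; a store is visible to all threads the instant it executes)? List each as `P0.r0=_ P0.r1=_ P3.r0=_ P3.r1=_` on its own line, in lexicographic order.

outcome vector order: (P0.r0,P0.r1,P3.r0,P3.r1)
|SC outcomes| = 9

P0.r0=0 P0.r1=0 P3.r0=0 P3.r1=0
P0.r0=0 P0.r1=0 P3.r0=0 P3.r1=1
P0.r0=0 P0.r1=0 P3.r0=1 P3.r1=1
P0.r0=0 P0.r1=1 P3.r0=0 P3.r1=0
P0.r0=0 P0.r1=1 P3.r0=0 P3.r1=1
P0.r0=0 P0.r1=1 P3.r0=1 P3.r1=1
P0.r0=1 P0.r1=1 P3.r0=0 P3.r1=0
P0.r0=1 P0.r1=1 P3.r0=0 P3.r1=1
P0.r0=1 P0.r1=1 P3.r0=1 P3.r1=1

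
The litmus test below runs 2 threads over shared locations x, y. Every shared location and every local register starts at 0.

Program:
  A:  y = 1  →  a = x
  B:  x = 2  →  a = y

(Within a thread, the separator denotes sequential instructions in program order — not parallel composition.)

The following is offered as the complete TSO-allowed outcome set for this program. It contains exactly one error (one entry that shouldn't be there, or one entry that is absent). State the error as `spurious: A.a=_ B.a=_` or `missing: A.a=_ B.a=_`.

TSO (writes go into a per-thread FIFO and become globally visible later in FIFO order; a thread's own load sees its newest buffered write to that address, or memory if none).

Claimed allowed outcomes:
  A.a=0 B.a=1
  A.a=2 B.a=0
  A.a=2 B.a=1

missing: A.a=0 B.a=0

outcome vector order: (A.a,B.a)
[TSO] allowed = {00; 01; 20; 21}
TSO∖claimed = {00}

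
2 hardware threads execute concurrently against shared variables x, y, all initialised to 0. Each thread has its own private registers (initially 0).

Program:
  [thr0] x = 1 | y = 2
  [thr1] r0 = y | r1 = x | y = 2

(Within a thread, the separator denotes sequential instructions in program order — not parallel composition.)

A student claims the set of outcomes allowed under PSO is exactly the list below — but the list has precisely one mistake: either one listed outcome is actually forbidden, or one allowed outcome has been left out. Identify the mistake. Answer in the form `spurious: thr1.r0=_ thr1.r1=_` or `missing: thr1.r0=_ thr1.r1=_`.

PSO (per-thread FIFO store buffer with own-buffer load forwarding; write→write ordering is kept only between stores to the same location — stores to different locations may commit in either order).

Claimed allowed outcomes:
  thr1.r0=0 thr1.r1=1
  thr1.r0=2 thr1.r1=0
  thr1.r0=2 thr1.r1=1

outcome vector order: (thr1.r0,thr1.r1)
PSO (4): 0/0; 0/1; 2/0; 2/1
PSO∖claimed = {0/0}

missing: thr1.r0=0 thr1.r1=0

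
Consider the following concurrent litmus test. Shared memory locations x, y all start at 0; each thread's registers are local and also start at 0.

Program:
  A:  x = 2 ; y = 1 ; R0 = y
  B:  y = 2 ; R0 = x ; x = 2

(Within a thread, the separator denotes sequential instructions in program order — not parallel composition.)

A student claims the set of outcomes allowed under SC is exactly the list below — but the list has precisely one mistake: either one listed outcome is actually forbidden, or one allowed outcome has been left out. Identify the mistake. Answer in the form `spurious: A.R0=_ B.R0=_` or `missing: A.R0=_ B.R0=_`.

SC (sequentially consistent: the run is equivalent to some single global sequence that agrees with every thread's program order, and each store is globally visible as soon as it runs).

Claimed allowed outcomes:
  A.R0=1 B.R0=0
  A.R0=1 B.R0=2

outcome vector order: (A.R0,B.R0)
under SC → <1 0>, <1 2>, <2 2>
SC∖claimed = {<2 2>}

missing: A.R0=2 B.R0=2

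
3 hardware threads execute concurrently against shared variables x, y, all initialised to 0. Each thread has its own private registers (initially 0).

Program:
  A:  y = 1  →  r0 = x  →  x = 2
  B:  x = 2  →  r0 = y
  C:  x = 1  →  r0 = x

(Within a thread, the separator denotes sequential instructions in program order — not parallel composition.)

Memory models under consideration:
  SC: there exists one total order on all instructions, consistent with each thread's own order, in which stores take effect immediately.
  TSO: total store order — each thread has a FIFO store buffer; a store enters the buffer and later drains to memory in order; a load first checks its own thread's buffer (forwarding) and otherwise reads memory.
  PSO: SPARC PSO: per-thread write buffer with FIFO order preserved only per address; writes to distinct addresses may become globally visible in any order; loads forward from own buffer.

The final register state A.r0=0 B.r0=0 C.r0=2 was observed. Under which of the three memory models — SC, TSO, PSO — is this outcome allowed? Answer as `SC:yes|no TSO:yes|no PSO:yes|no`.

SC:no TSO:yes PSO:yes

outcome vector order: (A.r0,B.r0,C.r0)
under SC → 0/1/1 0/1/2 1/0/1 1/0/2 1/1/1 1/1/2 2/0/1 2/0/2 2/1/1 2/1/2
under TSO → 0/0/1 0/0/2 0/1/1 0/1/2 1/0/1 1/0/2 1/1/1 1/1/2 2/0/1 2/0/2 2/1/1 2/1/2
under PSO → 0/0/1 0/0/2 0/1/1 0/1/2 1/0/1 1/0/2 1/1/1 1/1/2 2/0/1 2/0/2 2/1/1 2/1/2
target 0/0/2 ∈ {TSO,PSO}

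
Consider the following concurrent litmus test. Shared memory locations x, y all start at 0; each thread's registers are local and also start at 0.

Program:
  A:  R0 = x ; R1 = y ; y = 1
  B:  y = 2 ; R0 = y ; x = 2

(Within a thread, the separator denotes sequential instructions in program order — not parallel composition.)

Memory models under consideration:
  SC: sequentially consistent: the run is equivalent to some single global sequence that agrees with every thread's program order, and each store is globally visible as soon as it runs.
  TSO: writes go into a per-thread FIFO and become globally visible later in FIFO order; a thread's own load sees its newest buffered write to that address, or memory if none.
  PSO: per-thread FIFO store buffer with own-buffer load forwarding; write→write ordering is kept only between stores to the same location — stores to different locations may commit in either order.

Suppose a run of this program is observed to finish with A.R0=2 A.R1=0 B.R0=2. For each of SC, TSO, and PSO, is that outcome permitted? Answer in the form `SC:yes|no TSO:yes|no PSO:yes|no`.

SC:no TSO:no PSO:yes

outcome vector order: (A.R0,A.R1,B.R0)
under SC → 0/0/1 0/0/2 0/2/1 0/2/2 2/2/2
under TSO → 0/0/1 0/0/2 0/2/1 0/2/2 2/2/2
under PSO → 0/0/1 0/0/2 0/2/1 0/2/2 2/0/2 2/2/2
target 2/0/2 ∈ {PSO}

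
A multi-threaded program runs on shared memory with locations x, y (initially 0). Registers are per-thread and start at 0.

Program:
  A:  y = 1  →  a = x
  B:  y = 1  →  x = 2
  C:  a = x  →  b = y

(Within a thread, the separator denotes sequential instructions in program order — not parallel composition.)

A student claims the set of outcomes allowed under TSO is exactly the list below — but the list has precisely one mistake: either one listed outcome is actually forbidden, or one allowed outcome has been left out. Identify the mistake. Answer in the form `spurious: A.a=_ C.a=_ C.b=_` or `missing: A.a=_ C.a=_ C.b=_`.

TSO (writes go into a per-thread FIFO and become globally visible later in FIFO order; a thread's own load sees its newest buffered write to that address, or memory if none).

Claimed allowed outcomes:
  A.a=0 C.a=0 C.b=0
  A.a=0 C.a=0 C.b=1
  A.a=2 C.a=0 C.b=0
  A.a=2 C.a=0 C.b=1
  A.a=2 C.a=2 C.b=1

missing: A.a=0 C.a=2 C.b=1

outcome vector order: (A.a,C.a,C.b)
TSO: 6 outcomes — {<0 0 0>, <0 0 1>, <0 2 1>, <2 0 0>, <2 0 1>, <2 2 1>}
TSO∖claimed = {<0 2 1>}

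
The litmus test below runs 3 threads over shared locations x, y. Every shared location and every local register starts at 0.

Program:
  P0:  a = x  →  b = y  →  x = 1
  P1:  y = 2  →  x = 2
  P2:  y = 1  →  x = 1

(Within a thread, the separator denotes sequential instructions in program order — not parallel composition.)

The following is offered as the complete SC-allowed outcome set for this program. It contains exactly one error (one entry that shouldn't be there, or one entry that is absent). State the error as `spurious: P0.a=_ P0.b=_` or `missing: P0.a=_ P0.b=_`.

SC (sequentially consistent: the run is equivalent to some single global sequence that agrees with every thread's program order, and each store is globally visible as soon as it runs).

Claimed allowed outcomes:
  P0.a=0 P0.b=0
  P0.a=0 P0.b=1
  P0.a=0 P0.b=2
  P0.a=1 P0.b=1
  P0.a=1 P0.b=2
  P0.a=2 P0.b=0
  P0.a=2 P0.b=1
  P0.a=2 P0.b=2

spurious: P0.a=2 P0.b=0

outcome vector order: (P0.a,P0.b)
[SC] allowed = {00, 01, 02, 11, 12, 21, 22}
claimed∖SC = {20}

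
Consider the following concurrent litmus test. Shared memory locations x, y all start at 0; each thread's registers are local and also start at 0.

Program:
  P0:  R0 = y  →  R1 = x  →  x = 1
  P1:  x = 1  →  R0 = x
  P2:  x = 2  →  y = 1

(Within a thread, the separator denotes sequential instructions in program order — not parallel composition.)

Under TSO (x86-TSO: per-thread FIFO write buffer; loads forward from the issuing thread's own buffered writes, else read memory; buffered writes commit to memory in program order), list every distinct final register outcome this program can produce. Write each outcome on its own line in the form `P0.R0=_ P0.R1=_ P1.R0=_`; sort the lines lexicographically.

P0.R0=0 P0.R1=0 P1.R0=1
P0.R0=0 P0.R1=0 P1.R0=2
P0.R0=0 P0.R1=1 P1.R0=1
P0.R0=0 P0.R1=1 P1.R0=2
P0.R0=0 P0.R1=2 P1.R0=1
P0.R0=0 P0.R1=2 P1.R0=2
P0.R0=1 P0.R1=1 P1.R0=1
P0.R0=1 P0.R1=2 P1.R0=1
P0.R0=1 P0.R1=2 P1.R0=2

outcome vector order: (P0.R0,P0.R1,P1.R0)
|TSO outcomes| = 9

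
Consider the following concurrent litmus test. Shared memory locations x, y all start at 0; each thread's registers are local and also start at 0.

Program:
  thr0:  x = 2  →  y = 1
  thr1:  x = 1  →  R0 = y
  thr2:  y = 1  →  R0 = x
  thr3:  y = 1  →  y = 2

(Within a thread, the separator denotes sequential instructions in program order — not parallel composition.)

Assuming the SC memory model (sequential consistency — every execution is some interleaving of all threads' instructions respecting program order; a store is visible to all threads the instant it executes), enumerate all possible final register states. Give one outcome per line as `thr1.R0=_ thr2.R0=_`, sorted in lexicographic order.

outcome vector order: (thr1.R0,thr2.R0)
|SC outcomes| = 8

thr1.R0=0 thr2.R0=1
thr1.R0=0 thr2.R0=2
thr1.R0=1 thr2.R0=0
thr1.R0=1 thr2.R0=1
thr1.R0=1 thr2.R0=2
thr1.R0=2 thr2.R0=0
thr1.R0=2 thr2.R0=1
thr1.R0=2 thr2.R0=2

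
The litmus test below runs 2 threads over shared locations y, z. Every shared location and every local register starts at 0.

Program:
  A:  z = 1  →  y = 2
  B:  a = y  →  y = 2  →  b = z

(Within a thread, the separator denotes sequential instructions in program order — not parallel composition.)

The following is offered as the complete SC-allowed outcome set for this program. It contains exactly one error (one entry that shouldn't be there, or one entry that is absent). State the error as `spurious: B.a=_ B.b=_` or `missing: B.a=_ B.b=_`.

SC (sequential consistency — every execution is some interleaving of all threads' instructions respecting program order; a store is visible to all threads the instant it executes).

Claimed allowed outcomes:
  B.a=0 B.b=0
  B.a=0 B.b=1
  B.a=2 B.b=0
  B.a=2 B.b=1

spurious: B.a=2 B.b=0

outcome vector order: (B.a,B.b)
[SC] allowed = {0/0, 0/1, 2/1}
claimed∖SC = {2/0}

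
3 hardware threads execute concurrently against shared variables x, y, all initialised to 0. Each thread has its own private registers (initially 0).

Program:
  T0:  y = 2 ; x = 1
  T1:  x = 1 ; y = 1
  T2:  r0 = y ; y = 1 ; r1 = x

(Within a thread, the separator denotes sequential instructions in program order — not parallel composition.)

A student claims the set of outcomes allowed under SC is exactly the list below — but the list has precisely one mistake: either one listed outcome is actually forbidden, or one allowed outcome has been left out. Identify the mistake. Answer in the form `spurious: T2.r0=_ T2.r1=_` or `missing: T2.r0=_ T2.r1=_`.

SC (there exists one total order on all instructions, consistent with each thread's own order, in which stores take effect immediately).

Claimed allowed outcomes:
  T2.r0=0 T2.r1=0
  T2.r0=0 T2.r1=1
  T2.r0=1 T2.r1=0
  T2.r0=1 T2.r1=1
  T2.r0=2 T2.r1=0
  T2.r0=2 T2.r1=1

outcome vector order: (T2.r0,T2.r1)
under SC → 00, 01, 11, 20, 21
claimed∖SC = {10}

spurious: T2.r0=1 T2.r1=0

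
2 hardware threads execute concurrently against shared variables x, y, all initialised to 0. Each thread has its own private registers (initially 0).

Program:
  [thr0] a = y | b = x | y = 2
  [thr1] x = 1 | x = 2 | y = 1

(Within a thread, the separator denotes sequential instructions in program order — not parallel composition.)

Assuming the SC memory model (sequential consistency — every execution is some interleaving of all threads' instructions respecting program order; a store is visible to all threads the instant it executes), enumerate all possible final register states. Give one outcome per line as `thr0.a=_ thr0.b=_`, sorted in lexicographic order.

outcome vector order: (thr0.a,thr0.b)
|SC outcomes| = 4

thr0.a=0 thr0.b=0
thr0.a=0 thr0.b=1
thr0.a=0 thr0.b=2
thr0.a=1 thr0.b=2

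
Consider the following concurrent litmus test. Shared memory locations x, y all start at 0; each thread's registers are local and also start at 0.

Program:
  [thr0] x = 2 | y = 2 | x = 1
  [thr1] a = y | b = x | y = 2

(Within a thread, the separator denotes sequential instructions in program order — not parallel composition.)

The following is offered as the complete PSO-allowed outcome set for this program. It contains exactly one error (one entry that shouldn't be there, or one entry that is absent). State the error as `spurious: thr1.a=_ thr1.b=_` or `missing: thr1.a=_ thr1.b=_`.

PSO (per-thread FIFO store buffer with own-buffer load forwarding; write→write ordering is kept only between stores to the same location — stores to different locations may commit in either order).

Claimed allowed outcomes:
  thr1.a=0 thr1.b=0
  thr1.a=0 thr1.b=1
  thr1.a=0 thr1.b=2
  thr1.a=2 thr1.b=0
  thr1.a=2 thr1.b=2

outcome vector order: (thr1.a,thr1.b)
PSO (6): 00 01 02 20 21 22
PSO∖claimed = {21}

missing: thr1.a=2 thr1.b=1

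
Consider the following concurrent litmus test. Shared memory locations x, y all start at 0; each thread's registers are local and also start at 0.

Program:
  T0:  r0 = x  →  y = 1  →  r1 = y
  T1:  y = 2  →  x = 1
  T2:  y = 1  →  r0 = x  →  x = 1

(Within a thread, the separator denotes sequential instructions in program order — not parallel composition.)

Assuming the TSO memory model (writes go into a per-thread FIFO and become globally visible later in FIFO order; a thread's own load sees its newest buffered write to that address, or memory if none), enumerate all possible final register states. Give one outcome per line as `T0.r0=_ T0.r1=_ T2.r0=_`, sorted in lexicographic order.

outcome vector order: (T0.r0,T0.r1,T2.r0)
|TSO outcomes| = 7

T0.r0=0 T0.r1=1 T2.r0=0
T0.r0=0 T0.r1=1 T2.r0=1
T0.r0=0 T0.r1=2 T2.r0=0
T0.r0=0 T0.r1=2 T2.r0=1
T0.r0=1 T0.r1=1 T2.r0=0
T0.r0=1 T0.r1=1 T2.r0=1
T0.r0=1 T0.r1=2 T2.r0=0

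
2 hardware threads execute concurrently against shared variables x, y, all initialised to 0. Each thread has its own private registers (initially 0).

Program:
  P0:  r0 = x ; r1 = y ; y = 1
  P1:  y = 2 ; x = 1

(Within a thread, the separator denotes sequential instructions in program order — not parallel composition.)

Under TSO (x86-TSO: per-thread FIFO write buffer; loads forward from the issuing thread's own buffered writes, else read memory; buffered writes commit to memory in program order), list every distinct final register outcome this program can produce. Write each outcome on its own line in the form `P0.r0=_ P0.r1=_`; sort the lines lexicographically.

outcome vector order: (P0.r0,P0.r1)
|TSO outcomes| = 3

P0.r0=0 P0.r1=0
P0.r0=0 P0.r1=2
P0.r0=1 P0.r1=2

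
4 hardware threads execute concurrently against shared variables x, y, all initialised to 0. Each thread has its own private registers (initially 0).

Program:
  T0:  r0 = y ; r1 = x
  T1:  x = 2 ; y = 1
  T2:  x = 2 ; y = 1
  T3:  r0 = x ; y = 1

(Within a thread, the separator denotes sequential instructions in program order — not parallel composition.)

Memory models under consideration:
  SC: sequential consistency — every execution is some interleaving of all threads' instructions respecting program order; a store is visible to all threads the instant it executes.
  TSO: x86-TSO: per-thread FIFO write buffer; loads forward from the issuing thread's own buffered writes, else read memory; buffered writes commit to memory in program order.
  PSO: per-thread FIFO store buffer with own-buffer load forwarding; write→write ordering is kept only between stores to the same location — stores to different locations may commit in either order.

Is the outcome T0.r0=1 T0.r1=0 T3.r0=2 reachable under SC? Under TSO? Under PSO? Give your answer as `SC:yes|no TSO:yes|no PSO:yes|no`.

outcome vector order: (T0.r0,T0.r1,T3.r0)
SC (7): (0,0,0), (0,0,2), (0,2,0), (0,2,2), (1,0,0), (1,2,0), (1,2,2)
TSO (7): (0,0,0), (0,0,2), (0,2,0), (0,2,2), (1,0,0), (1,2,0), (1,2,2)
PSO (8): (0,0,0), (0,0,2), (0,2,0), (0,2,2), (1,0,0), (1,0,2), (1,2,0), (1,2,2)
target (1,0,2) ∈ {PSO}

SC:no TSO:no PSO:yes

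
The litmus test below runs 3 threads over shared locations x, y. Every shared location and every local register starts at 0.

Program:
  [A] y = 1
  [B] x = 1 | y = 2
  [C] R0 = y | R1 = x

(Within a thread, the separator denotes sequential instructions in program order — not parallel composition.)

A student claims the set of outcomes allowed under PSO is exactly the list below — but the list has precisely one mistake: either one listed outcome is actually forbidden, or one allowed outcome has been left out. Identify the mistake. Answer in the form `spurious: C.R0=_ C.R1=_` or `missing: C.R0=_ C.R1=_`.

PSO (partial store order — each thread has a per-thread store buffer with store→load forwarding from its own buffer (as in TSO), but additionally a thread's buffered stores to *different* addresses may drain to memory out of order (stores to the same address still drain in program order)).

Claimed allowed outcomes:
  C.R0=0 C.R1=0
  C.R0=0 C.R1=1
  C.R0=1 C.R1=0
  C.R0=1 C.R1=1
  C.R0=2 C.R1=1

missing: C.R0=2 C.R1=0

outcome vector order: (C.R0,C.R1)
under PSO → <0 0> <0 1> <1 0> <1 1> <2 0> <2 1>
PSO∖claimed = {<2 0>}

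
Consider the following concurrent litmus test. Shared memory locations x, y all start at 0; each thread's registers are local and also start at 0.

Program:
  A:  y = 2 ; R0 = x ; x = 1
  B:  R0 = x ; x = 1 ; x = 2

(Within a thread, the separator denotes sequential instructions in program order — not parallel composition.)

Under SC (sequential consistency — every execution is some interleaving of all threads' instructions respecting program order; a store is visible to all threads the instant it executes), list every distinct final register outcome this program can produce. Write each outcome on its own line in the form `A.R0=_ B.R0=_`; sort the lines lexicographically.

A.R0=0 B.R0=0
A.R0=0 B.R0=1
A.R0=1 B.R0=0
A.R0=2 B.R0=0

outcome vector order: (A.R0,B.R0)
|SC outcomes| = 4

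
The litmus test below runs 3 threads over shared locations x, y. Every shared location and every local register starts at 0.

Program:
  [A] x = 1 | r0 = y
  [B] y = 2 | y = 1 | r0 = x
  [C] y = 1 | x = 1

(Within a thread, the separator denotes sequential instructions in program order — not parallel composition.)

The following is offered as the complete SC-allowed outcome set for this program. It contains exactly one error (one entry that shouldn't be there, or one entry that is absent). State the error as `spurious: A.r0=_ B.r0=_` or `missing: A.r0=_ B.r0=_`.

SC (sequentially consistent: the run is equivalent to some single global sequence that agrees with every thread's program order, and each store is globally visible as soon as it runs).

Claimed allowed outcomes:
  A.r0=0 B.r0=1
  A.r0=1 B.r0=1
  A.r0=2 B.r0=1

outcome vector order: (A.r0,B.r0)
SC: 4 outcomes — {(0,1), (1,0), (1,1), (2,1)}
SC∖claimed = {(1,0)}

missing: A.r0=1 B.r0=0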